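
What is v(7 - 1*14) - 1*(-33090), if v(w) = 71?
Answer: 33161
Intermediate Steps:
v(7 - 1*14) - 1*(-33090) = 71 - 1*(-33090) = 71 + 33090 = 33161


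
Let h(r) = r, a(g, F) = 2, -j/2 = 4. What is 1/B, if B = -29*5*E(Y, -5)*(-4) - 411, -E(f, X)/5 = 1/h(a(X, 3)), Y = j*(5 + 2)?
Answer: -1/1861 ≈ -0.00053735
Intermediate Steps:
j = -8 (j = -2*4 = -8)
Y = -56 (Y = -8*(5 + 2) = -8*7 = -56)
E(f, X) = -5/2
B = -1861 (B = -29*5*(-5/2)*(-4) - 411 = -(-725)*(-4)/2 - 411 = -29*50 - 411 = -1450 - 411 = -1861)
1/B = 1/(-1861) = -1/1861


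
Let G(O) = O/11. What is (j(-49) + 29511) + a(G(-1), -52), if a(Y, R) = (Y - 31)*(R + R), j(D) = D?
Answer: 359650/11 ≈ 32695.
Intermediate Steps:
G(O) = O/11 (G(O) = O*(1/11) = O/11)
a(Y, R) = 2*R*(-31 + Y) (a(Y, R) = (-31 + Y)*(2*R) = 2*R*(-31 + Y))
(j(-49) + 29511) + a(G(-1), -52) = (-49 + 29511) + 2*(-52)*(-31 + (1/11)*(-1)) = 29462 + 2*(-52)*(-31 - 1/11) = 29462 + 2*(-52)*(-342/11) = 29462 + 35568/11 = 359650/11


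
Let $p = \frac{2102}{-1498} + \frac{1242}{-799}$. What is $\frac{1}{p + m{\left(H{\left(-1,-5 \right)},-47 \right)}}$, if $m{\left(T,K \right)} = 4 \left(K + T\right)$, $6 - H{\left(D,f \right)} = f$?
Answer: $- \frac{598451}{87946951} \approx -0.0068047$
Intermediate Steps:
$H{\left(D,f \right)} = 6 - f$
$m{\left(T,K \right)} = 4 K + 4 T$
$p = - \frac{1770007}{598451}$ ($p = 2102 \left(- \frac{1}{1498}\right) + 1242 \left(- \frac{1}{799}\right) = - \frac{1051}{749} - \frac{1242}{799} = - \frac{1770007}{598451} \approx -2.9576$)
$\frac{1}{p + m{\left(H{\left(-1,-5 \right)},-47 \right)}} = \frac{1}{- \frac{1770007}{598451} + \left(4 \left(-47\right) + 4 \left(6 - -5\right)\right)} = \frac{1}{- \frac{1770007}{598451} - \left(188 - 4 \left(6 + 5\right)\right)} = \frac{1}{- \frac{1770007}{598451} + \left(-188 + 4 \cdot 11\right)} = \frac{1}{- \frac{1770007}{598451} + \left(-188 + 44\right)} = \frac{1}{- \frac{1770007}{598451} - 144} = \frac{1}{- \frac{87946951}{598451}} = - \frac{598451}{87946951}$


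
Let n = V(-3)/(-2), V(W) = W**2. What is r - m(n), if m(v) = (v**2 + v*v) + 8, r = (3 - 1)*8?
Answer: -65/2 ≈ -32.500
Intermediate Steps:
r = 16 (r = 2*8 = 16)
n = -9/2 (n = (-3)**2/(-2) = 9*(-1/2) = -9/2 ≈ -4.5000)
m(v) = 8 + 2*v**2 (m(v) = (v**2 + v**2) + 8 = 2*v**2 + 8 = 8 + 2*v**2)
r - m(n) = 16 - (8 + 2*(-9/2)**2) = 16 - (8 + 2*(81/4)) = 16 - (8 + 81/2) = 16 - 1*97/2 = 16 - 97/2 = -65/2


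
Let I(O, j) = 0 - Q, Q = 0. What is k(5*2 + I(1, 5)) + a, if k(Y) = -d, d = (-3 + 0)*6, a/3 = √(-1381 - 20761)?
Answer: 18 + 3*I*√22142 ≈ 18.0 + 446.41*I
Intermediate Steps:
I(O, j) = 0 (I(O, j) = 0 - 1*0 = 0 + 0 = 0)
a = 3*I*√22142 (a = 3*√(-1381 - 20761) = 3*√(-22142) = 3*(I*√22142) = 3*I*√22142 ≈ 446.41*I)
d = -18 (d = -3*6 = -18)
k(Y) = 18 (k(Y) = -1*(-18) = 18)
k(5*2 + I(1, 5)) + a = 18 + 3*I*√22142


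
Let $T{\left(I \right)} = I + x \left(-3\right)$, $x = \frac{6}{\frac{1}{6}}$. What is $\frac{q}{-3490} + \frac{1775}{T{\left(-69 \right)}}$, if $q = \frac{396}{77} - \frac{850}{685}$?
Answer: $- \frac{2970713792}{296201535} \approx -10.029$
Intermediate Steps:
$x = 36$ ($x = 6 \frac{1}{\frac{1}{6}} = 6 \cdot 6 = 36$)
$q = \frac{3742}{959}$ ($q = 396 \cdot \frac{1}{77} - \frac{170}{137} = \frac{36}{7} - \frac{170}{137} = \frac{3742}{959} \approx 3.902$)
$T{\left(I \right)} = -108 + I$ ($T{\left(I \right)} = I + 36 \left(-3\right) = I - 108 = -108 + I$)
$\frac{q}{-3490} + \frac{1775}{T{\left(-69 \right)}} = \frac{3742}{959 \left(-3490\right)} + \frac{1775}{-108 - 69} = \frac{3742}{959} \left(- \frac{1}{3490}\right) + \frac{1775}{-177} = - \frac{1871}{1673455} + 1775 \left(- \frac{1}{177}\right) = - \frac{1871}{1673455} - \frac{1775}{177} = - \frac{2970713792}{296201535}$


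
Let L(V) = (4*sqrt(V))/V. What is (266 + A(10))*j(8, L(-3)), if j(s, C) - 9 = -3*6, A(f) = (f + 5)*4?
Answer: -2934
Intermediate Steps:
L(V) = 4/sqrt(V)
A(f) = 20 + 4*f (A(f) = (5 + f)*4 = 20 + 4*f)
j(s, C) = -9 (j(s, C) = 9 - 3*6 = 9 - 18 = -9)
(266 + A(10))*j(8, L(-3)) = (266 + (20 + 4*10))*(-9) = (266 + (20 + 40))*(-9) = (266 + 60)*(-9) = 326*(-9) = -2934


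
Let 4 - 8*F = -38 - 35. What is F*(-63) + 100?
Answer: -4051/8 ≈ -506.38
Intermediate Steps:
F = 77/8 (F = 1/2 - (-38 - 35)/8 = 1/2 - 1/8*(-73) = 1/2 + 73/8 = 77/8 ≈ 9.6250)
F*(-63) + 100 = (77/8)*(-63) + 100 = -4851/8 + 100 = -4051/8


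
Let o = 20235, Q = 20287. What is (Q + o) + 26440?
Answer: 66962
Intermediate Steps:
(Q + o) + 26440 = (20287 + 20235) + 26440 = 40522 + 26440 = 66962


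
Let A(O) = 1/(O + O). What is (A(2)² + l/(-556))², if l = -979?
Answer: 16443025/4946176 ≈ 3.3244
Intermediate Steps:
A(O) = 1/(2*O)
(A(2)² + l/(-556))² = (((½)/2)² - 979/(-556))² = (((½)*(½))² - 979*(-1/556))² = ((¼)² + 979/556)² = (1/16 + 979/556)² = (4055/2224)² = 16443025/4946176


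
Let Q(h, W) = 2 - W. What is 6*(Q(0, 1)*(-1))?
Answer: -6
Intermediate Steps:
6*(Q(0, 1)*(-1)) = 6*((2 - 1*1)*(-1)) = 6*((2 - 1)*(-1)) = 6*(1*(-1)) = 6*(-1) = -6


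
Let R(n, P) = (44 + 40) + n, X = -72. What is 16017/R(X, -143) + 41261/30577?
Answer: 163415647/122308 ≈ 1336.1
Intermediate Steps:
R(n, P) = 84 + n
16017/R(X, -143) + 41261/30577 = 16017/(84 - 72) + 41261/30577 = 16017/12 + 41261*(1/30577) = 16017*(1/12) + 41261/30577 = 5339/4 + 41261/30577 = 163415647/122308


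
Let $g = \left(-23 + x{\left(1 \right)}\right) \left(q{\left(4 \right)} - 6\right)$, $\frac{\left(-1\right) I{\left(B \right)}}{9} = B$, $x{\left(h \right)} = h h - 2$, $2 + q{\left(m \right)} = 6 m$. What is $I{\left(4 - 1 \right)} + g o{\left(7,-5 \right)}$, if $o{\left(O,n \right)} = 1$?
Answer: $-411$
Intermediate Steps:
$q{\left(m \right)} = -2 + 6 m$
$x{\left(h \right)} = -2 + h^{2}$ ($x{\left(h \right)} = h^{2} - 2 = -2 + h^{2}$)
$I{\left(B \right)} = - 9 B$
$g = -384$ ($g = \left(-23 - \left(2 - 1^{2}\right)\right) \left(\left(-2 + 6 \cdot 4\right) - 6\right) = \left(-23 + \left(-2 + 1\right)\right) \left(\left(-2 + 24\right) - 6\right) = \left(-23 - 1\right) \left(22 - 6\right) = \left(-24\right) 16 = -384$)
$I{\left(4 - 1 \right)} + g o{\left(7,-5 \right)} = - 9 \left(4 - 1\right) - 384 = \left(-9\right) 3 - 384 = -27 - 384 = -411$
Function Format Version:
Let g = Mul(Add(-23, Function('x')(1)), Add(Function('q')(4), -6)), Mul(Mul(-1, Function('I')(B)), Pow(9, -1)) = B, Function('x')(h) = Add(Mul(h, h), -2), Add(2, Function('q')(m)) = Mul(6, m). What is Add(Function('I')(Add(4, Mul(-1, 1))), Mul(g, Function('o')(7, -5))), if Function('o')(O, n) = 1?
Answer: -411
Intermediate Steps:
Function('q')(m) = Add(-2, Mul(6, m))
Function('x')(h) = Add(-2, Pow(h, 2)) (Function('x')(h) = Add(Pow(h, 2), -2) = Add(-2, Pow(h, 2)))
Function('I')(B) = Mul(-9, B)
g = -384 (g = Mul(Add(-23, Add(-2, Pow(1, 2))), Add(Add(-2, Mul(6, 4)), -6)) = Mul(Add(-23, Add(-2, 1)), Add(Add(-2, 24), -6)) = Mul(Add(-23, -1), Add(22, -6)) = Mul(-24, 16) = -384)
Add(Function('I')(Add(4, Mul(-1, 1))), Mul(g, Function('o')(7, -5))) = Add(Mul(-9, Add(4, Mul(-1, 1))), Mul(-384, 1)) = Add(Mul(-9, Add(4, -1)), -384) = Add(Mul(-9, 3), -384) = Add(-27, -384) = -411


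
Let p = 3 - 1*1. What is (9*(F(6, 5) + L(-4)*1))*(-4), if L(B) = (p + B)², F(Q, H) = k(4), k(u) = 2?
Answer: -216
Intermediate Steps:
F(Q, H) = 2
p = 2 (p = 3 - 1 = 2)
L(B) = (2 + B)²
(9*(F(6, 5) + L(-4)*1))*(-4) = (9*(2 + (2 - 4)²*1))*(-4) = (9*(2 + (-2)²*1))*(-4) = (9*(2 + 4*1))*(-4) = (9*(2 + 4))*(-4) = (9*6)*(-4) = 54*(-4) = -216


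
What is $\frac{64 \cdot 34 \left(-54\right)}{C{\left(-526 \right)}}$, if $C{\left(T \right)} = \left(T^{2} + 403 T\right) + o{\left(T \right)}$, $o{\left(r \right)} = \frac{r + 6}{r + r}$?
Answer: $- \frac{3862944}{2126963} \approx -1.8162$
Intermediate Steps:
$o{\left(r \right)} = \frac{6 + r}{2 r}$
$C{\left(T \right)} = T^{2} + 403 T + \frac{6 + T}{2 T}$ ($C{\left(T \right)} = \left(T^{2} + 403 T\right) + \frac{6 + T}{2 T} = T^{2} + 403 T + \frac{6 + T}{2 T}$)
$\frac{64 \cdot 34 \left(-54\right)}{C{\left(-526 \right)}} = \frac{64 \cdot 34 \left(-54\right)}{\frac{1}{2} + \left(-526\right)^{2} + \frac{3}{-526} + 403 \left(-526\right)} = \frac{2176 \left(-54\right)}{\frac{1}{2} + 276676 + 3 \left(- \frac{1}{526}\right) - 211978} = - \frac{117504}{\frac{1}{2} + 276676 - \frac{3}{526} - 211978} = - \frac{117504}{\frac{17015704}{263}} = \left(-117504\right) \frac{263}{17015704} = - \frac{3862944}{2126963}$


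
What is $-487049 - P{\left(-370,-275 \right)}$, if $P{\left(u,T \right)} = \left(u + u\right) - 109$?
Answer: $-486200$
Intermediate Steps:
$P{\left(u,T \right)} = -109 + 2 u$ ($P{\left(u,T \right)} = 2 u - 109 = -109 + 2 u$)
$-487049 - P{\left(-370,-275 \right)} = -487049 - \left(-109 + 2 \left(-370\right)\right) = -487049 - \left(-109 - 740\right) = -487049 - -849 = -487049 + 849 = -486200$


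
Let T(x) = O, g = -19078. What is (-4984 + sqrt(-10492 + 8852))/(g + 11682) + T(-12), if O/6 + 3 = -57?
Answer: -664394/1849 - I*sqrt(410)/3698 ≈ -359.33 - 0.0054755*I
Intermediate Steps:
O = -360 (O = -18 + 6*(-57) = -18 - 342 = -360)
T(x) = -360
(-4984 + sqrt(-10492 + 8852))/(g + 11682) + T(-12) = (-4984 + sqrt(-10492 + 8852))/(-19078 + 11682) - 360 = (-4984 + sqrt(-1640))/(-7396) - 360 = (-4984 + 2*I*sqrt(410))*(-1/7396) - 360 = (1246/1849 - I*sqrt(410)/3698) - 360 = -664394/1849 - I*sqrt(410)/3698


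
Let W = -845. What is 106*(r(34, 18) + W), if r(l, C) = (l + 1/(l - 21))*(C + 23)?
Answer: 760868/13 ≈ 58528.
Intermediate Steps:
r(l, C) = (23 + C)*(l + 1/(-21 + l)) (r(l, C) = (l + 1/(-21 + l))*(23 + C) = (23 + C)*(l + 1/(-21 + l)))
106*(r(34, 18) + W) = 106*((23 + 18 - 483*34 + 23*34² + 18*34² - 21*18*34)/(-21 + 34) - 845) = 106*((23 + 18 - 16422 + 23*1156 + 18*1156 - 12852)/13 - 845) = 106*((23 + 18 - 16422 + 26588 + 20808 - 12852)/13 - 845) = 106*((1/13)*18163 - 845) = 106*(18163/13 - 845) = 106*(7178/13) = 760868/13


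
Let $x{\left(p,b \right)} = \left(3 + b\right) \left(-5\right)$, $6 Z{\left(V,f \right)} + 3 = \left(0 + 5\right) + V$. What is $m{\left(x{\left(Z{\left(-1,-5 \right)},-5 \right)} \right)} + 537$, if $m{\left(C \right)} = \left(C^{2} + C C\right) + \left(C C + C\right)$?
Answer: $847$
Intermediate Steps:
$Z{\left(V,f \right)} = \frac{1}{3} + \frac{V}{6}$ ($Z{\left(V,f \right)} = - \frac{1}{2} + \frac{\left(0 + 5\right) + V}{6} = - \frac{1}{2} + \frac{5 + V}{6} = - \frac{1}{2} + \left(\frac{5}{6} + \frac{V}{6}\right) = \frac{1}{3} + \frac{V}{6}$)
$x{\left(p,b \right)} = -15 - 5 b$
$m{\left(C \right)} = C + 3 C^{2}$ ($m{\left(C \right)} = \left(C^{2} + C^{2}\right) + \left(C^{2} + C\right) = 2 C^{2} + \left(C + C^{2}\right) = C + 3 C^{2}$)
$m{\left(x{\left(Z{\left(-1,-5 \right)},-5 \right)} \right)} + 537 = \left(-15 - -25\right) \left(1 + 3 \left(-15 - -25\right)\right) + 537 = \left(-15 + 25\right) \left(1 + 3 \left(-15 + 25\right)\right) + 537 = 10 \left(1 + 3 \cdot 10\right) + 537 = 10 \left(1 + 30\right) + 537 = 10 \cdot 31 + 537 = 310 + 537 = 847$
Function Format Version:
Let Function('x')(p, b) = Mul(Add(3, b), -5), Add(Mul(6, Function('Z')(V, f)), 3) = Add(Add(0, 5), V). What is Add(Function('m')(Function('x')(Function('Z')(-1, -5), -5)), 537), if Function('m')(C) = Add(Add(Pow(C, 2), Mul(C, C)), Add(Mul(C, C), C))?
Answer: 847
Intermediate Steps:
Function('Z')(V, f) = Add(Rational(1, 3), Mul(Rational(1, 6), V)) (Function('Z')(V, f) = Add(Rational(-1, 2), Mul(Rational(1, 6), Add(Add(0, 5), V))) = Add(Rational(-1, 2), Mul(Rational(1, 6), Add(5, V))) = Add(Rational(-1, 2), Add(Rational(5, 6), Mul(Rational(1, 6), V))) = Add(Rational(1, 3), Mul(Rational(1, 6), V)))
Function('x')(p, b) = Add(-15, Mul(-5, b))
Function('m')(C) = Add(C, Mul(3, Pow(C, 2))) (Function('m')(C) = Add(Add(Pow(C, 2), Pow(C, 2)), Add(Pow(C, 2), C)) = Add(Mul(2, Pow(C, 2)), Add(C, Pow(C, 2))) = Add(C, Mul(3, Pow(C, 2))))
Add(Function('m')(Function('x')(Function('Z')(-1, -5), -5)), 537) = Add(Mul(Add(-15, Mul(-5, -5)), Add(1, Mul(3, Add(-15, Mul(-5, -5))))), 537) = Add(Mul(Add(-15, 25), Add(1, Mul(3, Add(-15, 25)))), 537) = Add(Mul(10, Add(1, Mul(3, 10))), 537) = Add(Mul(10, Add(1, 30)), 537) = Add(Mul(10, 31), 537) = Add(310, 537) = 847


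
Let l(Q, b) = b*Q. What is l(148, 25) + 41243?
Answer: 44943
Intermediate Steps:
l(Q, b) = Q*b
l(148, 25) + 41243 = 148*25 + 41243 = 3700 + 41243 = 44943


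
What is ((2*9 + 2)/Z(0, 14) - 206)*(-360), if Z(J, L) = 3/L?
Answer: 40560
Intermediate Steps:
((2*9 + 2)/Z(0, 14) - 206)*(-360) = ((2*9 + 2)/((3/14)) - 206)*(-360) = ((18 + 2)/((3*(1/14))) - 206)*(-360) = (20/(3/14) - 206)*(-360) = (20*(14/3) - 206)*(-360) = (280/3 - 206)*(-360) = -338/3*(-360) = 40560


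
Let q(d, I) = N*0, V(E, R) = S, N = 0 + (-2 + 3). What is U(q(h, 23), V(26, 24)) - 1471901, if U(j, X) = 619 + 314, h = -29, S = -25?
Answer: -1470968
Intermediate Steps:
N = 1 (N = 0 + 1 = 1)
V(E, R) = -25
q(d, I) = 0 (q(d, I) = 1*0 = 0)
U(j, X) = 933
U(q(h, 23), V(26, 24)) - 1471901 = 933 - 1471901 = -1470968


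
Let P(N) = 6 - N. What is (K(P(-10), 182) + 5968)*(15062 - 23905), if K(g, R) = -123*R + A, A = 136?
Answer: 143981726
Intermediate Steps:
K(g, R) = 136 - 123*R (K(g, R) = -123*R + 136 = 136 - 123*R)
(K(P(-10), 182) + 5968)*(15062 - 23905) = ((136 - 123*182) + 5968)*(15062 - 23905) = ((136 - 22386) + 5968)*(-8843) = (-22250 + 5968)*(-8843) = -16282*(-8843) = 143981726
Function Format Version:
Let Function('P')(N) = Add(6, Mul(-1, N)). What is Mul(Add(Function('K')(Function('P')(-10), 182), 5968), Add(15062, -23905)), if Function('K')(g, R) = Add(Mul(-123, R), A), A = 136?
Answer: 143981726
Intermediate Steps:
Function('K')(g, R) = Add(136, Mul(-123, R)) (Function('K')(g, R) = Add(Mul(-123, R), 136) = Add(136, Mul(-123, R)))
Mul(Add(Function('K')(Function('P')(-10), 182), 5968), Add(15062, -23905)) = Mul(Add(Add(136, Mul(-123, 182)), 5968), Add(15062, -23905)) = Mul(Add(Add(136, -22386), 5968), -8843) = Mul(Add(-22250, 5968), -8843) = Mul(-16282, -8843) = 143981726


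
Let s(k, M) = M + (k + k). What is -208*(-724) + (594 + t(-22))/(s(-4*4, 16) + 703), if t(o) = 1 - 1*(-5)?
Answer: 34485768/229 ≈ 1.5059e+5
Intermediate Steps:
s(k, M) = M + 2*k
t(o) = 6 (t(o) = 1 + 5 = 6)
-208*(-724) + (594 + t(-22))/(s(-4*4, 16) + 703) = -208*(-724) + (594 + 6)/((16 + 2*(-4*4)) + 703) = 150592 + 600/((16 + 2*(-16)) + 703) = 150592 + 600/((16 - 32) + 703) = 150592 + 600/(-16 + 703) = 150592 + 600/687 = 150592 + 600*(1/687) = 150592 + 200/229 = 34485768/229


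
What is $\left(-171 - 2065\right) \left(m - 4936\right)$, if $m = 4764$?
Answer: $384592$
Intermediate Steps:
$\left(-171 - 2065\right) \left(m - 4936\right) = \left(-171 - 2065\right) \left(4764 - 4936\right) = \left(-2236\right) \left(-172\right) = 384592$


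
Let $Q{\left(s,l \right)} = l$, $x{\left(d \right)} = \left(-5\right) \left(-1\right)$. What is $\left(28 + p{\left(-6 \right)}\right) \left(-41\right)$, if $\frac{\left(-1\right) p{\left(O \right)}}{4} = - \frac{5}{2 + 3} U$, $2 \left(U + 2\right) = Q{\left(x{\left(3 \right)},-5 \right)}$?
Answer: $-410$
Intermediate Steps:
$x{\left(d \right)} = 5$
$U = - \frac{9}{2}$ ($U = -2 + \frac{1}{2} \left(-5\right) = -2 - \frac{5}{2} = - \frac{9}{2} \approx -4.5$)
$p{\left(O \right)} = -18$ ($p{\left(O \right)} = - 4 - \frac{5}{2 + 3} \left(- \frac{9}{2}\right) = - 4 - \frac{5}{5} \left(- \frac{9}{2}\right) = - 4 \left(-5\right) \frac{1}{5} \left(- \frac{9}{2}\right) = - 4 \left(\left(-1\right) \left(- \frac{9}{2}\right)\right) = \left(-4\right) \frac{9}{2} = -18$)
$\left(28 + p{\left(-6 \right)}\right) \left(-41\right) = \left(28 - 18\right) \left(-41\right) = 10 \left(-41\right) = -410$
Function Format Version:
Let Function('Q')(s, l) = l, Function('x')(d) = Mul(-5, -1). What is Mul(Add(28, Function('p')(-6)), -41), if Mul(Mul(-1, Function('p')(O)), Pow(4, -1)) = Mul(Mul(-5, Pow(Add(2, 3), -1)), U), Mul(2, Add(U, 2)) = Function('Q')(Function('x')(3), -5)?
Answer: -410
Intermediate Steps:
Function('x')(d) = 5
U = Rational(-9, 2) (U = Add(-2, Mul(Rational(1, 2), -5)) = Add(-2, Rational(-5, 2)) = Rational(-9, 2) ≈ -4.5000)
Function('p')(O) = -18 (Function('p')(O) = Mul(-4, Mul(Mul(-5, Pow(Add(2, 3), -1)), Rational(-9, 2))) = Mul(-4, Mul(Mul(-5, Pow(5, -1)), Rational(-9, 2))) = Mul(-4, Mul(Mul(-5, Rational(1, 5)), Rational(-9, 2))) = Mul(-4, Mul(-1, Rational(-9, 2))) = Mul(-4, Rational(9, 2)) = -18)
Mul(Add(28, Function('p')(-6)), -41) = Mul(Add(28, -18), -41) = Mul(10, -41) = -410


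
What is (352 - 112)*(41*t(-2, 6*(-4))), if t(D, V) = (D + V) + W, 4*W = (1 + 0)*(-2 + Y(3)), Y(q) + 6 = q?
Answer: -268140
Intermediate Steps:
Y(q) = -6 + q
W = -5/4 (W = ((1 + 0)*(-2 + (-6 + 3)))/4 = (1*(-2 - 3))/4 = (1*(-5))/4 = (¼)*(-5) = -5/4 ≈ -1.2500)
t(D, V) = -5/4 + D + V (t(D, V) = (D + V) - 5/4 = -5/4 + D + V)
(352 - 112)*(41*t(-2, 6*(-4))) = (352 - 112)*(41*(-5/4 - 2 + 6*(-4))) = 240*(41*(-5/4 - 2 - 24)) = 240*(41*(-109/4)) = 240*(-4469/4) = -268140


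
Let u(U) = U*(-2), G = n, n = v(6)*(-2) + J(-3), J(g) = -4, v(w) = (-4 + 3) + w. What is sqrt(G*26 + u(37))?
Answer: I*sqrt(438) ≈ 20.928*I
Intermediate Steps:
v(w) = -1 + w
n = -14 (n = (-1 + 6)*(-2) - 4 = 5*(-2) - 4 = -10 - 4 = -14)
G = -14
u(U) = -2*U
sqrt(G*26 + u(37)) = sqrt(-14*26 - 2*37) = sqrt(-364 - 74) = sqrt(-438) = I*sqrt(438)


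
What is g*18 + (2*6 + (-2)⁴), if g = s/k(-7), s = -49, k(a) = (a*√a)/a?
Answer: 28 + 126*I*√7 ≈ 28.0 + 333.36*I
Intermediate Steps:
k(a) = √a (k(a) = a^(3/2)/a = √a)
g = 7*I*√7 (g = -49*(-I*√7/7) = -(-7)*I*√7 = 7*I*√7 ≈ 18.52*I)
g*18 + (2*6 + (-2)⁴) = (7*I*√7)*18 + (2*6 + (-2)⁴) = 126*I*√7 + (12 + 16) = 126*I*√7 + 28 = 28 + 126*I*√7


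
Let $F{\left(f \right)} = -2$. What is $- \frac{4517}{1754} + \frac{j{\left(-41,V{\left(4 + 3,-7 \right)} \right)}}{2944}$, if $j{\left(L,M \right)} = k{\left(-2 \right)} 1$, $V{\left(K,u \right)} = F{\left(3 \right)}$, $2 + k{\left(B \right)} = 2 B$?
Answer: $- \frac{3327143}{1290944} \approx -2.5773$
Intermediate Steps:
$k{\left(B \right)} = -2 + 2 B$
$V{\left(K,u \right)} = -2$
$j{\left(L,M \right)} = -6$ ($j{\left(L,M \right)} = \left(-2 + 2 \left(-2\right)\right) 1 = \left(-2 - 4\right) 1 = \left(-6\right) 1 = -6$)
$- \frac{4517}{1754} + \frac{j{\left(-41,V{\left(4 + 3,-7 \right)} \right)}}{2944} = - \frac{4517}{1754} - \frac{6}{2944} = \left(-4517\right) \frac{1}{1754} - \frac{3}{1472} = - \frac{4517}{1754} - \frac{3}{1472} = - \frac{3327143}{1290944}$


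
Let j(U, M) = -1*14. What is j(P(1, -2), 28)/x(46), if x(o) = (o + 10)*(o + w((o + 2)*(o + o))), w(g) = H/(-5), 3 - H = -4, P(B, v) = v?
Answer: -5/892 ≈ -0.0056054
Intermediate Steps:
j(U, M) = -14
H = 7 (H = 3 - 1*(-4) = 3 + 4 = 7)
w(g) = -7/5 (w(g) = 7/(-5) = 7*(-⅕) = -7/5)
x(o) = (10 + o)*(-7/5 + o) (x(o) = (o + 10)*(o - 7/5) = (10 + o)*(-7/5 + o))
j(P(1, -2), 28)/x(46) = -14/(-14 + 46² + (43/5)*46) = -14/(-14 + 2116 + 1978/5) = -14/12488/5 = -14*5/12488 = -5/892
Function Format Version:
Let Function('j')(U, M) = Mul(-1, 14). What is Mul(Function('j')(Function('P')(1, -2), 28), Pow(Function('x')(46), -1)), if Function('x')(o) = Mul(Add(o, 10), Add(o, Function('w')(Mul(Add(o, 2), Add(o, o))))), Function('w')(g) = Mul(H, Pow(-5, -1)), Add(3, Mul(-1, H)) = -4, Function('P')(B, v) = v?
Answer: Rational(-5, 892) ≈ -0.0056054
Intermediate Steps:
Function('j')(U, M) = -14
H = 7 (H = Add(3, Mul(-1, -4)) = Add(3, 4) = 7)
Function('w')(g) = Rational(-7, 5) (Function('w')(g) = Mul(7, Pow(-5, -1)) = Mul(7, Rational(-1, 5)) = Rational(-7, 5))
Function('x')(o) = Mul(Add(10, o), Add(Rational(-7, 5), o)) (Function('x')(o) = Mul(Add(o, 10), Add(o, Rational(-7, 5))) = Mul(Add(10, o), Add(Rational(-7, 5), o)))
Mul(Function('j')(Function('P')(1, -2), 28), Pow(Function('x')(46), -1)) = Mul(-14, Pow(Add(-14, Pow(46, 2), Mul(Rational(43, 5), 46)), -1)) = Mul(-14, Pow(Add(-14, 2116, Rational(1978, 5)), -1)) = Mul(-14, Pow(Rational(12488, 5), -1)) = Mul(-14, Rational(5, 12488)) = Rational(-5, 892)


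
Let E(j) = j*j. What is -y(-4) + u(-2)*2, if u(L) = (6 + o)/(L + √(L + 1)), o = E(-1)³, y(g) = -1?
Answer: -23/5 - 14*I/5 ≈ -4.6 - 2.8*I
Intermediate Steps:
E(j) = j²
o = 1 (o = ((-1)²)³ = 1³ = 1)
u(L) = 7/(L + √(1 + L)) (u(L) = (6 + 1)/(L + √(L + 1)) = 7/(L + √(1 + L)))
-y(-4) + u(-2)*2 = -1*(-1) + (7/(-2 + √(1 - 2)))*2 = 1 + (7/(-2 + √(-1)))*2 = 1 + (7/(-2 + I))*2 = 1 + (7*((-2 - I)/5))*2 = 1 + (7*(-2 - I)/5)*2 = 1 + 14*(-2 - I)/5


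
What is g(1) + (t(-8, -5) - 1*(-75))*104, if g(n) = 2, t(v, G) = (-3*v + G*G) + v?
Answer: 12066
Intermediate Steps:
t(v, G) = G² - 2*v (t(v, G) = (-3*v + G²) + v = (G² - 3*v) + v = G² - 2*v)
g(1) + (t(-8, -5) - 1*(-75))*104 = 2 + (((-5)² - 2*(-8)) - 1*(-75))*104 = 2 + ((25 + 16) + 75)*104 = 2 + (41 + 75)*104 = 2 + 116*104 = 2 + 12064 = 12066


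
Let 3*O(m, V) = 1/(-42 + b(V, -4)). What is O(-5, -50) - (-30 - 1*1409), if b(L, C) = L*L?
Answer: 10611187/7374 ≈ 1439.0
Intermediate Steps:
b(L, C) = L²
O(m, V) = 1/(3*(-42 + V²))
O(-5, -50) - (-30 - 1*1409) = 1/(3*(-42 + (-50)²)) - (-30 - 1*1409) = 1/(3*(-42 + 2500)) - (-30 - 1409) = (⅓)/2458 - 1*(-1439) = (⅓)*(1/2458) + 1439 = 1/7374 + 1439 = 10611187/7374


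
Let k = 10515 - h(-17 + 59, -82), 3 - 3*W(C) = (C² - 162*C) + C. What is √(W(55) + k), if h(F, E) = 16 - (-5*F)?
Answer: 10*√1101/3 ≈ 110.60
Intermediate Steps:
W(C) = 1 - C²/3 + 161*C/3 (W(C) = 1 - ((C² - 162*C) + C)/3 = 1 - (C² - 161*C)/3 = 1 + (-C²/3 + 161*C/3) = 1 - C²/3 + 161*C/3)
h(F, E) = 16 + 5*F (h(F, E) = 16 - (-5)*F = 16 + 5*F)
k = 10289 (k = 10515 - (16 + 5*(-17 + 59)) = 10515 - (16 + 5*42) = 10515 - (16 + 210) = 10515 - 1*226 = 10515 - 226 = 10289)
√(W(55) + k) = √((1 - ⅓*55² + (161/3)*55) + 10289) = √((1 - ⅓*3025 + 8855/3) + 10289) = √((1 - 3025/3 + 8855/3) + 10289) = √(5833/3 + 10289) = √(36700/3) = 10*√1101/3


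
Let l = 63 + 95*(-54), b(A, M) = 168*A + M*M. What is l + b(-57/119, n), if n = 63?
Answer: -20034/17 ≈ -1178.5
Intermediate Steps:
b(A, M) = M² + 168*A (b(A, M) = 168*A + M² = M² + 168*A)
l = -5067 (l = 63 - 5130 = -5067)
l + b(-57/119, n) = -5067 + (63² + 168*(-57/119)) = -5067 + (3969 + 168*(-57*1/119)) = -5067 + (3969 + 168*(-57/119)) = -5067 + (3969 - 1368/17) = -5067 + 66105/17 = -20034/17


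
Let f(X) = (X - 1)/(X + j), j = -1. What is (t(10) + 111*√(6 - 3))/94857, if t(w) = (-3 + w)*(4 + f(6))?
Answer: 5/13551 + 37*√3/31619 ≈ 0.0023958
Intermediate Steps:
f(X) = 1 (f(X) = (X - 1)/(X - 1) = (-1 + X)/(-1 + X) = 1)
t(w) = -15 + 5*w (t(w) = (-3 + w)*(4 + 1) = (-3 + w)*5 = -15 + 5*w)
(t(10) + 111*√(6 - 3))/94857 = ((-15 + 5*10) + 111*√(6 - 3))/94857 = ((-15 + 50) + 111*√3)*(1/94857) = (35 + 111*√3)*(1/94857) = 5/13551 + 37*√3/31619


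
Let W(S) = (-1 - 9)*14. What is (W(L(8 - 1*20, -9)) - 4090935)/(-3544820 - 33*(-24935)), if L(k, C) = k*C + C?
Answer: 818215/544393 ≈ 1.5030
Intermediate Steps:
L(k, C) = C + C*k (L(k, C) = C*k + C = C + C*k)
W(S) = -140 (W(S) = -10*14 = -140)
(W(L(8 - 1*20, -9)) - 4090935)/(-3544820 - 33*(-24935)) = (-140 - 4090935)/(-3544820 - 33*(-24935)) = -4091075/(-3544820 + 822855) = -4091075/(-2721965) = -4091075*(-1/2721965) = 818215/544393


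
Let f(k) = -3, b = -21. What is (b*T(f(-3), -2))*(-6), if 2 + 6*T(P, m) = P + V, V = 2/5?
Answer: -483/5 ≈ -96.600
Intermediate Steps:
V = 2/5 (V = 2*(1/5) = 2/5 ≈ 0.40000)
T(P, m) = -4/15 + P/6 (T(P, m) = -1/3 + (P + 2/5)/6 = -1/3 + (2/5 + P)/6 = -1/3 + (1/15 + P/6) = -4/15 + P/6)
(b*T(f(-3), -2))*(-6) = -21*(-4/15 + (1/6)*(-3))*(-6) = -21*(-4/15 - 1/2)*(-6) = -21*(-23/30)*(-6) = (161/10)*(-6) = -483/5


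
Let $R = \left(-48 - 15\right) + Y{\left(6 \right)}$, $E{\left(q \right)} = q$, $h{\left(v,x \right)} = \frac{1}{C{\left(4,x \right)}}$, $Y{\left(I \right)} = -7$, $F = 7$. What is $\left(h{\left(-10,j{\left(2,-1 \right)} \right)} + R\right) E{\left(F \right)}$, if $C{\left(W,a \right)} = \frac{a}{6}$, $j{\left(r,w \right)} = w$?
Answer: $-532$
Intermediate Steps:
$C{\left(W,a \right)} = \frac{a}{6}$ ($C{\left(W,a \right)} = a \frac{1}{6} = \frac{a}{6}$)
$h{\left(v,x \right)} = \frac{6}{x}$ ($h{\left(v,x \right)} = \frac{1}{\frac{1}{6} x} = \frac{6}{x}$)
$R = -70$ ($R = \left(-48 - 15\right) - 7 = -63 - 7 = -70$)
$\left(h{\left(-10,j{\left(2,-1 \right)} \right)} + R\right) E{\left(F \right)} = \left(\frac{6}{-1} - 70\right) 7 = \left(6 \left(-1\right) - 70\right) 7 = \left(-6 - 70\right) 7 = \left(-76\right) 7 = -532$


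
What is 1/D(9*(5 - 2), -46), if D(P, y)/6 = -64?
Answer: -1/384 ≈ -0.0026042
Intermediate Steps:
D(P, y) = -384 (D(P, y) = 6*(-64) = -384)
1/D(9*(5 - 2), -46) = 1/(-384) = -1/384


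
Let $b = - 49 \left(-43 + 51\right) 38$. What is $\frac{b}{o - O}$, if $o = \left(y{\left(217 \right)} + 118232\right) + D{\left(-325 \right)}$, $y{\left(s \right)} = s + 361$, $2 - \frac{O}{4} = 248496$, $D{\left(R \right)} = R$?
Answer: $- \frac{2128}{158923} \approx -0.01339$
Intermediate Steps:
$O = -993976$ ($O = 8 - 993984 = -993976$)
$y{\left(s \right)} = 361 + s$
$o = 118485$ ($o = \left(\left(361 + 217\right) + 118232\right) - 325 = \left(578 + 118232\right) - 325 = 118810 - 325 = 118485$)
$b = -14896$ ($b = \left(-49\right) 8 \cdot 38 = \left(-392\right) 38 = -14896$)
$\frac{b}{o - O} = - \frac{14896}{118485 - -993976} = - \frac{14896}{118485 + 993976} = - \frac{14896}{1112461} = \left(-14896\right) \frac{1}{1112461} = - \frac{2128}{158923}$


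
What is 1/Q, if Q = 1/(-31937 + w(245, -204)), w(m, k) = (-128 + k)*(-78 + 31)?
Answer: -16333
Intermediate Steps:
w(m, k) = 6016 - 47*k (w(m, k) = (-128 + k)*(-47) = 6016 - 47*k)
Q = -1/16333 (Q = 1/(-31937 + (6016 - 47*(-204))) = 1/(-31937 + (6016 + 9588)) = 1/(-31937 + 15604) = 1/(-16333) = -1/16333 ≈ -6.1226e-5)
1/Q = 1/(-1/16333) = -16333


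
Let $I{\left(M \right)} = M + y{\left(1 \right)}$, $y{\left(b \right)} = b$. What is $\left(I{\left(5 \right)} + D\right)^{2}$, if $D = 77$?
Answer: $6889$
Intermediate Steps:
$I{\left(M \right)} = 1 + M$ ($I{\left(M \right)} = M + 1 = 1 + M$)
$\left(I{\left(5 \right)} + D\right)^{2} = \left(\left(1 + 5\right) + 77\right)^{2} = \left(6 + 77\right)^{2} = 83^{2} = 6889$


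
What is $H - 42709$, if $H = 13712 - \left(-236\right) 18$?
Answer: $-24749$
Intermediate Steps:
$H = 17960$ ($H = 13712 - -4248 = 13712 + 4248 = 17960$)
$H - 42709 = 17960 - 42709 = -24749$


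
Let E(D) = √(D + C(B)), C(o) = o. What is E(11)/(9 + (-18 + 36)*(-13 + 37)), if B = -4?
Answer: √7/441 ≈ 0.0059994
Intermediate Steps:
E(D) = √(-4 + D) (E(D) = √(D - 4) = √(-4 + D))
E(11)/(9 + (-18 + 36)*(-13 + 37)) = √(-4 + 11)/(9 + (-18 + 36)*(-13 + 37)) = √7/(9 + 18*24) = √7/(9 + 432) = √7/441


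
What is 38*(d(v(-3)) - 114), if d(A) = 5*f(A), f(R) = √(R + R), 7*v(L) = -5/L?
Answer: -4332 + 190*√210/21 ≈ -4200.9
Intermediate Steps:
v(L) = -5/(7*L) (v(L) = (-5/L)/7 = -5/(7*L))
f(R) = √2*√R (f(R) = √(2*R) = √2*√R)
d(A) = 5*√2*√A (d(A) = 5*(√2*√A) = 5*√2*√A)
38*(d(v(-3)) - 114) = 38*(5*√2*√(-5/7/(-3)) - 114) = 38*(5*√2*√(-5/7*(-⅓)) - 114) = 38*(5*√2*√(5/21) - 114) = 38*(5*√2*(√105/21) - 114) = 38*(5*√210/21 - 114) = 38*(-114 + 5*√210/21) = -4332 + 190*√210/21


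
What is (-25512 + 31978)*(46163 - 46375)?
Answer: -1370792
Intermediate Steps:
(-25512 + 31978)*(46163 - 46375) = 6466*(-212) = -1370792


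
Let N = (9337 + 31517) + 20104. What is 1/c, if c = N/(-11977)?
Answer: -413/2102 ≈ -0.19648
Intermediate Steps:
N = 60958 (N = 40854 + 20104 = 60958)
c = -2102/413 (c = 60958/(-11977) = 60958*(-1/11977) = -2102/413 ≈ -5.0896)
1/c = 1/(-2102/413) = -413/2102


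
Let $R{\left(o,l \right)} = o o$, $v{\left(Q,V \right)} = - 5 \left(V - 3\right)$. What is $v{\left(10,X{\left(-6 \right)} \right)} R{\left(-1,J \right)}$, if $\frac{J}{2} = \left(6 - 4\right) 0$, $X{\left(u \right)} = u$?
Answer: $45$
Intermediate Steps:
$J = 0$ ($J = 2 \left(6 - 4\right) 0 = 2 \cdot 2 \cdot 0 = 2 \cdot 0 = 0$)
$v{\left(Q,V \right)} = 15 - 5 V$ ($v{\left(Q,V \right)} = - 5 \left(-3 + V\right) = 15 - 5 V$)
$R{\left(o,l \right)} = o^{2}$
$v{\left(10,X{\left(-6 \right)} \right)} R{\left(-1,J \right)} = \left(15 - -30\right) \left(-1\right)^{2} = \left(15 + 30\right) 1 = 45 \cdot 1 = 45$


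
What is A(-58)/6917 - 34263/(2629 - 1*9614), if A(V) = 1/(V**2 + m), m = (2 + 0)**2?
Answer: 798206478913/162725745160 ≈ 4.9052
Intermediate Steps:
m = 4 (m = 2**2 = 4)
A(V) = 1/(4 + V**2) (A(V) = 1/(V**2 + 4) = 1/(4 + V**2))
A(-58)/6917 - 34263/(2629 - 1*9614) = 1/((4 + (-58)**2)*6917) - 34263/(2629 - 1*9614) = (1/6917)/(4 + 3364) - 34263/(2629 - 9614) = (1/6917)/3368 - 34263/(-6985) = (1/3368)*(1/6917) - 34263*(-1/6985) = 1/23296456 + 34263/6985 = 798206478913/162725745160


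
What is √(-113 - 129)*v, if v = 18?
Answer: 198*I*√2 ≈ 280.01*I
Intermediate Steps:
√(-113 - 129)*v = √(-113 - 129)*18 = √(-242)*18 = (11*I*√2)*18 = 198*I*√2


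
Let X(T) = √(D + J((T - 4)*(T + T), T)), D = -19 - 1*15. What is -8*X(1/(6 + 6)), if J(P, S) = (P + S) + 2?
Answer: -2*I*√4690/3 ≈ -45.656*I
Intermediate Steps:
D = -34 (D = -19 - 15 = -34)
J(P, S) = 2 + P + S
X(T) = √(-32 + T + 2*T*(-4 + T)) (X(T) = √(-34 + (2 + (T - 4)*(T + T) + T)) = √(-34 + (2 + (-4 + T)*(2*T) + T)) = √(-34 + (2 + 2*T*(-4 + T) + T)) = √(-34 + (2 + T + 2*T*(-4 + T))) = √(-32 + T + 2*T*(-4 + T)))
-8*X(1/(6 + 6)) = -8*√(-32 + 1/(6 + 6) + 2*(-4 + 1/(6 + 6))/(6 + 6)) = -8*√(-32 + 1/12 + 2*(-4 + 1/12)/12) = -8*√(-32 + 1/12 + 2*(1/12)*(-4 + 1/12)) = -8*√(-32 + 1/12 + 2*(1/12)*(-47/12)) = -8*√(-32 + 1/12 - 47/72) = -2*I*√4690/3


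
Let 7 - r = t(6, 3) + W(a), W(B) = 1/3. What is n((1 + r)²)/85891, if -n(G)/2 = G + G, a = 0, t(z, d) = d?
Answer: -784/773019 ≈ -0.0010142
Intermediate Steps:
W(B) = ⅓
r = 11/3 (r = 7 - (3 + ⅓) = 7 - 1*10/3 = 7 - 10/3 = 11/3 ≈ 3.6667)
n(G) = -4*G (n(G) = -2*(G + G) = -4*G)
n((1 + r)²)/85891 = -4*(1 + 11/3)²/85891 = -4*(14/3)²*(1/85891) = -4*196/9*(1/85891) = -784/9*1/85891 = -784/773019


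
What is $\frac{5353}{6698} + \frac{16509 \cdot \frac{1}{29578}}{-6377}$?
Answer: $\frac{252391606634}{315842358097} \approx 0.79911$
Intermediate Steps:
$\frac{5353}{6698} + \frac{16509 \cdot \frac{1}{29578}}{-6377} = 5353 \cdot \frac{1}{6698} + 16509 \cdot \frac{1}{29578} \left(- \frac{1}{6377}\right) = \frac{5353}{6698} + \frac{16509}{29578} \left(- \frac{1}{6377}\right) = \frac{5353}{6698} - \frac{16509}{188618906} = \frac{252391606634}{315842358097}$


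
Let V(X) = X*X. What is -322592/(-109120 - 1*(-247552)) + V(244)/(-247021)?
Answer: -2747771437/1068612846 ≈ -2.5713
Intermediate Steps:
V(X) = X²
-322592/(-109120 - 1*(-247552)) + V(244)/(-247021) = -322592/(-109120 - 1*(-247552)) + 244²/(-247021) = -322592/(-109120 + 247552) + 59536*(-1/247021) = -322592/138432 - 59536/247021 = -322592*1/138432 - 59536/247021 = -10081/4326 - 59536/247021 = -2747771437/1068612846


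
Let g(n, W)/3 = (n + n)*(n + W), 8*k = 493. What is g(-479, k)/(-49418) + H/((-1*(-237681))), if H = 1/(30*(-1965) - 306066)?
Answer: -26017141091800925/1071843901671132 ≈ -24.273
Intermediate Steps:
k = 493/8 (k = (1/8)*493 = 493/8 ≈ 61.625)
g(n, W) = 6*n*(W + n) (g(n, W) = 3*((n + n)*(n + W)) = 3*((2*n)*(W + n)) = 3*(2*n*(W + n)) = 6*n*(W + n))
H = -1/365016 (H = 1/(-58950 - 306066) = 1/(-365016) = -1/365016 ≈ -2.7396e-6)
g(-479, k)/(-49418) + H/((-1*(-237681))) = (6*(-479)*(493/8 - 479))/(-49418) - 1/(365016*((-1*(-237681)))) = (6*(-479)*(-3339/8))*(-1/49418) - 1/365016/237681 = (4798143/4)*(-1/49418) - 1/365016*1/237681 = -4798143/197672 - 1/86757367896 = -26017141091800925/1071843901671132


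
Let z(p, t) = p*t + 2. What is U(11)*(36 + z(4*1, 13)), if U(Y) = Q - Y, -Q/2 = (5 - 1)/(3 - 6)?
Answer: -750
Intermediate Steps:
z(p, t) = 2 + p*t
Q = 8/3 (Q = -2*(5 - 1)/(3 - 6) = -8/(-3) = -8*(-1)/3 = -2*(-4/3) = 8/3 ≈ 2.6667)
U(Y) = 8/3 - Y
U(11)*(36 + z(4*1, 13)) = (8/3 - 1*11)*(36 + (2 + (4*1)*13)) = (8/3 - 11)*(36 + (2 + 4*13)) = -25*(36 + (2 + 52))/3 = -25*(36 + 54)/3 = -25/3*90 = -750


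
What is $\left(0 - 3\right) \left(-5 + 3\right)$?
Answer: $6$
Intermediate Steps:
$\left(0 - 3\right) \left(-5 + 3\right) = \left(0 - 3\right) \left(-2\right) = \left(-3\right) \left(-2\right) = 6$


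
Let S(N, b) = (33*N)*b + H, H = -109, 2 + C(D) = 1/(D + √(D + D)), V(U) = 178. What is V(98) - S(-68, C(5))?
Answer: -3453 - 748*√10/5 ≈ -3926.1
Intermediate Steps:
C(D) = -2 + 1/(D + √2*√D) (C(D) = -2 + 1/(D + √(D + D)) = -2 + 1/(D + √(2*D)) = -2 + 1/(D + √2*√D))
S(N, b) = -109 + 33*N*b (S(N, b) = (33*N)*b - 109 = 33*N*b - 109 = -109 + 33*N*b)
V(98) - S(-68, C(5)) = 178 - (-109 + 33*(-68)*((1 - 2*5 - 2*√2*√5)/(5 + √2*√5))) = 178 - (-109 + 33*(-68)*((1 - 10 - 2*√10)/(5 + √10))) = 178 - (-109 + 33*(-68)*((-9 - 2*√10)/(5 + √10))) = 178 - (-109 - 2244*(-9 - 2*√10)/(5 + √10)) = 178 + (109 + 2244*(-9 - 2*√10)/(5 + √10)) = 287 + 2244*(-9 - 2*√10)/(5 + √10)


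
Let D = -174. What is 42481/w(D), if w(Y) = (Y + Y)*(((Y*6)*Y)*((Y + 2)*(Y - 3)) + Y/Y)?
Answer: -42481/1924556672220 ≈ -2.2073e-8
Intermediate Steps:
w(Y) = 2*Y*(1 + 6*Y**2*(-3 + Y)*(2 + Y)) (w(Y) = (2*Y)*(((6*Y)*Y)*((2 + Y)*(-3 + Y)) + 1) = (2*Y)*((6*Y**2)*((-3 + Y)*(2 + Y)) + 1) = (2*Y)*(6*Y**2*(-3 + Y)*(2 + Y) + 1) = (2*Y)*(1 + 6*Y**2*(-3 + Y)*(2 + Y)) = 2*Y*(1 + 6*Y**2*(-3 + Y)*(2 + Y)))
42481/w(D) = 42481/(-72*(-174)**3 - 12*(-174)**4 + 2*(-174) + 12*(-174)**5) = 42481/(-72*(-5268024) - 12*916636176 - 348 + 12*(-159494694624)) = 42481/(379297728 - 10999634112 - 348 - 1913936335488) = 42481/(-1924556672220) = 42481*(-1/1924556672220) = -42481/1924556672220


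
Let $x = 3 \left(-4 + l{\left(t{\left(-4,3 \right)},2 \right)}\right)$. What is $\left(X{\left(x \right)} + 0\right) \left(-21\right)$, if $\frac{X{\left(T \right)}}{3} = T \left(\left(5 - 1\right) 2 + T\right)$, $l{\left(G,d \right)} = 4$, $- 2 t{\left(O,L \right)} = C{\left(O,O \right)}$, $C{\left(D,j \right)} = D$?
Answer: $0$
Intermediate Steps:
$t{\left(O,L \right)} = - \frac{O}{2}$
$x = 0$ ($x = 3 \left(-4 + 4\right) = 3 \cdot 0 = 0$)
$X{\left(T \right)} = 3 T \left(8 + T\right)$ ($X{\left(T \right)} = 3 T \left(\left(5 - 1\right) 2 + T\right) = 3 T \left(4 \cdot 2 + T\right) = 3 T \left(8 + T\right)$)
$\left(X{\left(x \right)} + 0\right) \left(-21\right) = \left(3 \cdot 0 \left(8 + 0\right) + 0\right) \left(-21\right) = \left(3 \cdot 0 \cdot 8 + 0\right) \left(-21\right) = \left(0 + 0\right) \left(-21\right) = 0 \left(-21\right) = 0$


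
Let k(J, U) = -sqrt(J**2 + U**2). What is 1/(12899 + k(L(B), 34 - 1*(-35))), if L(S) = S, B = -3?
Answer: 12899/166379431 + 3*sqrt(530)/166379431 ≈ 7.7943e-5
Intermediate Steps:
1/(12899 + k(L(B), 34 - 1*(-35))) = 1/(12899 - sqrt((-3)**2 + (34 - 1*(-35))**2)) = 1/(12899 - sqrt(9 + (34 + 35)**2)) = 1/(12899 - sqrt(9 + 69**2)) = 1/(12899 - sqrt(9 + 4761)) = 1/(12899 - sqrt(4770)) = 1/(12899 - 3*sqrt(530))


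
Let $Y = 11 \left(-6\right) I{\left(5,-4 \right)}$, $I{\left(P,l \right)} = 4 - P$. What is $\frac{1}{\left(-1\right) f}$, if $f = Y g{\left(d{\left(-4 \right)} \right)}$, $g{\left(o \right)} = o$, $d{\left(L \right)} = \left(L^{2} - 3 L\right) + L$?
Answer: $- \frac{1}{1584} \approx -0.00063131$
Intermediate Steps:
$d{\left(L \right)} = L^{2} - 2 L$
$Y = 66$ ($Y = 11 \left(-6\right) \left(4 - 5\right) = - 66 \left(4 - 5\right) = \left(-66\right) \left(-1\right) = 66$)
$f = 1584$ ($f = 66 \left(- 4 \left(-2 - 4\right)\right) = 66 \left(\left(-4\right) \left(-6\right)\right) = 66 \cdot 24 = 1584$)
$\frac{1}{\left(-1\right) f} = \frac{1}{\left(-1\right) 1584} = \frac{1}{-1584} = - \frac{1}{1584}$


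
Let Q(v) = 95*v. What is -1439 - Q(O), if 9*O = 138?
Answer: -8687/3 ≈ -2895.7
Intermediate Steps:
O = 46/3 (O = (⅑)*138 = 46/3 ≈ 15.333)
-1439 - Q(O) = -1439 - 95*46/3 = -1439 - 1*4370/3 = -1439 - 4370/3 = -8687/3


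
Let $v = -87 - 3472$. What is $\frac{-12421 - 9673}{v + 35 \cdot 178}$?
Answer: $- \frac{22094}{2671} \approx -8.2718$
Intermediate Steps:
$v = -3559$ ($v = -87 - 3472 = -3559$)
$\frac{-12421 - 9673}{v + 35 \cdot 178} = \frac{-12421 - 9673}{-3559 + 35 \cdot 178} = - \frac{22094}{-3559 + 6230} = - \frac{22094}{2671}$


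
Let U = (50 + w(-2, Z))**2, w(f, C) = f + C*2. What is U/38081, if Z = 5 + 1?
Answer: 3600/38081 ≈ 0.094535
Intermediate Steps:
Z = 6
w(f, C) = f + 2*C
U = 3600 (U = (50 + (-2 + 2*6))**2 = (50 + (-2 + 12))**2 = (50 + 10)**2 = 60**2 = 3600)
U/38081 = 3600/38081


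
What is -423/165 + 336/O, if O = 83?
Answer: 6777/4565 ≈ 1.4846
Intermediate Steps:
-423/165 + 336/O = -423/165 + 336/83 = -423*1/165 + 336*(1/83) = -141/55 + 336/83 = 6777/4565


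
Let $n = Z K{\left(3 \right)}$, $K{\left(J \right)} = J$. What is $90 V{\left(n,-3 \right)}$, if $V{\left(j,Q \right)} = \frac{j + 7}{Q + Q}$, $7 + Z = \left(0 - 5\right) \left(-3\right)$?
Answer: $-465$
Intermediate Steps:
$Z = 8$ ($Z = -7 + \left(0 - 5\right) \left(-3\right) = -7 - -15 = -7 + 15 = 8$)
$n = 24$ ($n = 8 \cdot 3 = 24$)
$V{\left(j,Q \right)} = \frac{7 + j}{2 Q}$
$90 V{\left(n,-3 \right)} = 90 \frac{7 + 24}{2 \left(-3\right)} = 90 \cdot \frac{1}{2} \left(- \frac{1}{3}\right) 31 = 90 \left(- \frac{31}{6}\right) = -465$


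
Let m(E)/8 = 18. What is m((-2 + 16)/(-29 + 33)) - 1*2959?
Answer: -2815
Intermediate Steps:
m(E) = 144 (m(E) = 8*18 = 144)
m((-2 + 16)/(-29 + 33)) - 1*2959 = 144 - 1*2959 = 144 - 2959 = -2815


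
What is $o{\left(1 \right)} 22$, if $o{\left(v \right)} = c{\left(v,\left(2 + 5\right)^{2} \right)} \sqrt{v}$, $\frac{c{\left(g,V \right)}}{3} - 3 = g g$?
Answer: $264$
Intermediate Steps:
$c{\left(g,V \right)} = 9 + 3 g^{2}$ ($c{\left(g,V \right)} = 9 + 3 g g = 9 + 3 g^{2}$)
$o{\left(v \right)} = \sqrt{v} \left(9 + 3 v^{2}\right)$ ($o{\left(v \right)} = \left(9 + 3 v^{2}\right) \sqrt{v} = \sqrt{v} \left(9 + 3 v^{2}\right)$)
$o{\left(1 \right)} 22 = 3 \sqrt{1} \left(3 + 1^{2}\right) 22 = 3 \cdot 1 \left(3 + 1\right) 22 = 3 \cdot 1 \cdot 4 \cdot 22 = 12 \cdot 22 = 264$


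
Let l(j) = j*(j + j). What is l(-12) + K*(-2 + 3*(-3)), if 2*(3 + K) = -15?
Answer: 807/2 ≈ 403.50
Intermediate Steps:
K = -21/2 (K = -3 + (½)*(-15) = -3 - 15/2 = -21/2 ≈ -10.500)
l(j) = 2*j² (l(j) = j*(2*j) = 2*j²)
l(-12) + K*(-2 + 3*(-3)) = 2*(-12)² - 21*(-2 + 3*(-3))/2 = 2*144 - 21*(-2 - 9)/2 = 288 - 21/2*(-11) = 288 + 231/2 = 807/2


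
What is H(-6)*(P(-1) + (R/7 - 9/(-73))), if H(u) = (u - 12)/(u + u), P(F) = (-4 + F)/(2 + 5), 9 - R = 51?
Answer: -5052/511 ≈ -9.8865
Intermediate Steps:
R = -42 (R = 9 - 1*51 = 9 - 51 = -42)
P(F) = -4/7 + F/7 (P(F) = (-4 + F)/7 = (-4 + F)*(⅐) = -4/7 + F/7)
H(u) = (-12 + u)/(2*u) (H(u) = (-12 + u)/((2*u)) = (-12 + u)*(1/(2*u)) = (-12 + u)/(2*u))
H(-6)*(P(-1) + (R/7 - 9/(-73))) = ((½)*(-12 - 6)/(-6))*((-4/7 + (⅐)*(-1)) + (-42/7 - 9/(-73))) = ((½)*(-⅙)*(-18))*((-4/7 - ⅐) + (-42*⅐ - 9*(-1/73))) = 3*(-5/7 + (-6 + 9/73))/2 = 3*(-5/7 - 429/73)/2 = (3/2)*(-3368/511) = -5052/511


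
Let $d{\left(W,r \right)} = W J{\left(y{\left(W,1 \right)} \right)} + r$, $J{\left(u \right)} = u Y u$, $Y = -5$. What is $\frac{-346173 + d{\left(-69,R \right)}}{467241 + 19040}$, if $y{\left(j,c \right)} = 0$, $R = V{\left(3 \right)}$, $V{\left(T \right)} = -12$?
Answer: $- \frac{346185}{486281} \approx -0.7119$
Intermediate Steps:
$R = -12$
$J{\left(u \right)} = - 5 u^{2}$ ($J{\left(u \right)} = u \left(-5\right) u = - 5 u u = - 5 u^{2}$)
$d{\left(W,r \right)} = r$ ($d{\left(W,r \right)} = W \left(- 5 \cdot 0^{2}\right) + r = W \left(\left(-5\right) 0\right) + r = W 0 + r = 0 + r = r$)
$\frac{-346173 + d{\left(-69,R \right)}}{467241 + 19040} = \frac{-346173 - 12}{467241 + 19040} = - \frac{346185}{486281}$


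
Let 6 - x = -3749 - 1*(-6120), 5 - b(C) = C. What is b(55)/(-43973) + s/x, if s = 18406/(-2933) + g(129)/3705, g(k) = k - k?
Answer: 1156194288/305020693285 ≈ 0.0037905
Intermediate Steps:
g(k) = 0
b(C) = 5 - C
x = -2365 (x = 6 - (-3749 - 1*(-6120)) = 6 - (-3749 + 6120) = 6 - 1*2371 = 6 - 2371 = -2365)
s = -18406/2933 (s = 18406/(-2933) + 0/3705 = 18406*(-1/2933) + 0*(1/3705) = -18406/2933 + 0 = -18406/2933 ≈ -6.2755)
b(55)/(-43973) + s/x = (5 - 1*55)/(-43973) - 18406/2933/(-2365) = (5 - 55)*(-1/43973) - 18406/2933*(-1/2365) = -50*(-1/43973) + 18406/6936545 = 50/43973 + 18406/6936545 = 1156194288/305020693285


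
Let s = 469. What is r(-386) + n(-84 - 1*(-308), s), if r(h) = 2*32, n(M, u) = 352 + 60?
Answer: 476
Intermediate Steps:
n(M, u) = 412
r(h) = 64
r(-386) + n(-84 - 1*(-308), s) = 64 + 412 = 476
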